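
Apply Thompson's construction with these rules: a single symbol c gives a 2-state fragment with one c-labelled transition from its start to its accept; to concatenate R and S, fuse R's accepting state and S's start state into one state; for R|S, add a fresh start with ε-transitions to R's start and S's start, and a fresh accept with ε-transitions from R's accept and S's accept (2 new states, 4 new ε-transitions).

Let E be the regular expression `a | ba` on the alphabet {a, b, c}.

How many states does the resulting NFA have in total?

7

By structural recursion:
Each of the 3 symbol leaves contributes a 2-state fragment.
  ba — 3 states
  a | ba — 7 states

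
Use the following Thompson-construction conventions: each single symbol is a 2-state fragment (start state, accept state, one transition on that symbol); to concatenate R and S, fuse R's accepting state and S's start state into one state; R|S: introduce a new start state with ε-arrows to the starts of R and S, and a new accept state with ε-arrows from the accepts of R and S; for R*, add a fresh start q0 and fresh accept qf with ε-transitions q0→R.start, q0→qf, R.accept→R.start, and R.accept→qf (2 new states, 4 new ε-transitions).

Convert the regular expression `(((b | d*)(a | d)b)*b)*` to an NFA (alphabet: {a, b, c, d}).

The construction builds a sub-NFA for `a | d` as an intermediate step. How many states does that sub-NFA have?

6

Fragment for `a | d`:
Each of the 2 symbol leaves contributes a 2-state fragment.
  a | d = 6 states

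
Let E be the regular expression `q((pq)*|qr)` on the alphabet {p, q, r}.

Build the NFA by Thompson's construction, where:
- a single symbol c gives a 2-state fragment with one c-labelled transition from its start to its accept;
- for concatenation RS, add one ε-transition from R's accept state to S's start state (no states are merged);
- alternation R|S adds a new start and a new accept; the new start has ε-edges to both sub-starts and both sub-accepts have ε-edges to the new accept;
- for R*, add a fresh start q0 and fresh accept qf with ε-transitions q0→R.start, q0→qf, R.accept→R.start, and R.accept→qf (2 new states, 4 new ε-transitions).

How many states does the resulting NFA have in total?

Recursing over subexpressions:
Each of the 5 symbol leaves contributes a 2-state fragment.
  pq — 4 states
  (pq)* — 6 states
  qr — 4 states
  (pq)*|qr — 12 states
  q((pq)*|qr) — 14 states

14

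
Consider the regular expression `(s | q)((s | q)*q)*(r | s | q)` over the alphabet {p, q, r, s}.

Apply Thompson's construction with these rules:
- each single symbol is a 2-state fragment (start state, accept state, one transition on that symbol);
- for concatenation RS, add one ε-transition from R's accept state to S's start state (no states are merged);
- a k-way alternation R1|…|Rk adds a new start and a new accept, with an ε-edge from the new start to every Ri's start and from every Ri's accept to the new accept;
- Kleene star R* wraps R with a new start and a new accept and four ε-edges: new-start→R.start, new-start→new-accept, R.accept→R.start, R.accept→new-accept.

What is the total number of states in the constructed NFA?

By structural recursion:
Each of the 8 symbol leaves contributes a 2-state fragment.
  s | q : 6 states
  s | q : 6 states
  (s | q)* : 8 states
  (s | q)*q : 10 states
  ((s | q)*q)* : 12 states
  r | s | q : 8 states
  (s | q)((s | q)*q)*(r | s | q) : 26 states

26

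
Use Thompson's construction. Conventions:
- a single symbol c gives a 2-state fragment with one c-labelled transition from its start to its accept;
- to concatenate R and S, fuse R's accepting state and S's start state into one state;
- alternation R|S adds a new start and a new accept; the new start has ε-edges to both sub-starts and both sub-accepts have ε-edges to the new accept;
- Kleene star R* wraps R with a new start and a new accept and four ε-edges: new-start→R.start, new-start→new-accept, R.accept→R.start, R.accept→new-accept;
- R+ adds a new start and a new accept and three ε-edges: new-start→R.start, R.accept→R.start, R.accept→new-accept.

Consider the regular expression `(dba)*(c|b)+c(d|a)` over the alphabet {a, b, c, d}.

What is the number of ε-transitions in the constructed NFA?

15

Recursing over subexpressions:
Each of the 8 symbol leaves contributes 0 ε-transitions.
  dba : 0 ε-transitions
  (dba)* : 4 ε-transitions
  c|b : 4 ε-transitions
  (c|b)+ : 7 ε-transitions
  d|a : 4 ε-transitions
  (dba)*(c|b)+c(d|a) : 15 ε-transitions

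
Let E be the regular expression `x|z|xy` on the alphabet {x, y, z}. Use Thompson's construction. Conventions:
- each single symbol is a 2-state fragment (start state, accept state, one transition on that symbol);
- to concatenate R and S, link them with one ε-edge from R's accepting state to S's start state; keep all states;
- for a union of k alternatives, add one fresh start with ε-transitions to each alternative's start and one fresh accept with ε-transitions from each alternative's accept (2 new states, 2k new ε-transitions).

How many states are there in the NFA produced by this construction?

10

By structural recursion:
Each of the 4 symbol leaves contributes a 2-state fragment.
  xy : 4 states
  x|z|xy : 10 states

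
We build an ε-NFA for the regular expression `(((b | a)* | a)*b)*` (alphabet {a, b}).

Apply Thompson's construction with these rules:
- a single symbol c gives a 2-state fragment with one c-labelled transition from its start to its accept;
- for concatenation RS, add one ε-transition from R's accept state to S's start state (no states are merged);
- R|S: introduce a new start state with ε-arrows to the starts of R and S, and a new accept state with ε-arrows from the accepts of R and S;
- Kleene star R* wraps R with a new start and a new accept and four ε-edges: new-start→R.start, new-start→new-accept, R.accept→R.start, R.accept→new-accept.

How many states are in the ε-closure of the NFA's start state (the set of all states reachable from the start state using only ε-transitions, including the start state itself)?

13

Let C(F) = |ε-closure(F.start)| within fragment F, and note whether F accepts ε. Symbol fragments have C = 1 and do not accept ε. Then:
  b | a : C = 1 + 1 + 1 = 3 (the new accept is not ε-reachable since no branch accepts ε)
  (b | a)* : the star's fresh start ε-reaches both the body's start and the fresh accept: C = 2 + 3 = 5
  (b | a)* | a : new start ε-reaches every alternative's start; at least one alternative accepts ε, so the union's new accept is reached too: C = 1 + 5 + 1 + 1 = 8
  ((b | a)* | a)* : C = 1 (new start) + 8 (body) + 1 (new accept) = 10
  ((b | a)* | a)*b : the left operand accepts ε, so the closure extends into the next operand (via the concat ε-link); C = 10 + 1 = 11
  (((b | a)* | a)*b)* : new start has ε-edges to the inner start and to the new accept, so C = 2 + 11 = 13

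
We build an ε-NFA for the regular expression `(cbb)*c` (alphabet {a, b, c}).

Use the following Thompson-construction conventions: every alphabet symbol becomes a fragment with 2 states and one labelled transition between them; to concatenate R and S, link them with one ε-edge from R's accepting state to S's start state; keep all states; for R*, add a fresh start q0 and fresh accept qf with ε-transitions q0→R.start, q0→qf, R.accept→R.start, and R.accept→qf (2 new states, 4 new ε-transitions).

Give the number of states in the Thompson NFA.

10

Building bottom-up:
Each of the 4 symbol leaves contributes a 2-state fragment.
  cbb — 6 states
  (cbb)* — 8 states
  (cbb)*c — 10 states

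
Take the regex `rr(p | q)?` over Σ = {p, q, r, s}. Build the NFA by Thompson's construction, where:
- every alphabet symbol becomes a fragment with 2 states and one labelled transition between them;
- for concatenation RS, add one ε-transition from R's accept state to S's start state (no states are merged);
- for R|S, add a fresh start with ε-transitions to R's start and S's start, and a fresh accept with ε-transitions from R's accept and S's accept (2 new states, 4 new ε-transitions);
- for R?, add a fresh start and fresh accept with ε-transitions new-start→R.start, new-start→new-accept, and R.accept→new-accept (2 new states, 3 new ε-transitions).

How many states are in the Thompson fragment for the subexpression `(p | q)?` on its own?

Fragment for `(p | q)?`:
Each of the 2 symbol leaves contributes a 2-state fragment.
  p | q → 6 states
  (p | q)? → 8 states

8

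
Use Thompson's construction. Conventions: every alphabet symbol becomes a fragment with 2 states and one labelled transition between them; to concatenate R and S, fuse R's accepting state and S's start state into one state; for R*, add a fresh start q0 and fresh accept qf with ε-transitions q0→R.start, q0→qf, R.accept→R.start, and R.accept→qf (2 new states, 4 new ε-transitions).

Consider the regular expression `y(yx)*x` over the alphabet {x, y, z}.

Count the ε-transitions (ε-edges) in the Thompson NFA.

Recursing over subexpressions:
Each of the 4 symbol leaves contributes 0 ε-transitions.
  yx : 0 ε-transitions
  (yx)* : 4 ε-transitions
  y(yx)*x : 4 ε-transitions

4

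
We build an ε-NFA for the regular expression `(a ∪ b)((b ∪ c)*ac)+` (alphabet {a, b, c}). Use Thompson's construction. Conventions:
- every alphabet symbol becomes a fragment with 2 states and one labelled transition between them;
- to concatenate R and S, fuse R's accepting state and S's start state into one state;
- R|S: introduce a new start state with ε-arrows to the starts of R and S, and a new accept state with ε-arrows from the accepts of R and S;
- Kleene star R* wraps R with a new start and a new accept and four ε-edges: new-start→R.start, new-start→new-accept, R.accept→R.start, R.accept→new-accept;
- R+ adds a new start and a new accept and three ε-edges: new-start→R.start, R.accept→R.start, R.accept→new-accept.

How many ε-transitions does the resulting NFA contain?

Per subexpression:
Each of the 6 symbol leaves contributes 0 ε-transitions.
  a ∪ b = 4 ε-transitions
  b ∪ c = 4 ε-transitions
  (b ∪ c)* = 8 ε-transitions
  (b ∪ c)*ac = 8 ε-transitions
  ((b ∪ c)*ac)+ = 11 ε-transitions
  (a ∪ b)((b ∪ c)*ac)+ = 15 ε-transitions

15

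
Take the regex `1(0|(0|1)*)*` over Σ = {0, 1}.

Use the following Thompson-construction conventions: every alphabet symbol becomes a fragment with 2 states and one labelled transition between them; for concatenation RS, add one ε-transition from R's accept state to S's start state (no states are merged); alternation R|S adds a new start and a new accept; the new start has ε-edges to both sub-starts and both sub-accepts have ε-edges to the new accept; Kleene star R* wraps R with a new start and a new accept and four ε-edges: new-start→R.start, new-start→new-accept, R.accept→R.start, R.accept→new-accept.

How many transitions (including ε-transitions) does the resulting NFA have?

Bottom-up over the parse tree:
Each of the 4 symbol leaves contributes 1 transition (1 symbol, 0 ε).
  0|1 : 6 transitions (2 symbol, 4 ε)
  (0|1)* : 10 transitions (2 symbol, 8 ε)
  0|(0|1)* : 15 transitions (3 symbol, 12 ε)
  (0|(0|1)*)* : 19 transitions (3 symbol, 16 ε)
  1(0|(0|1)*)* : 21 transitions (4 symbol, 17 ε)

21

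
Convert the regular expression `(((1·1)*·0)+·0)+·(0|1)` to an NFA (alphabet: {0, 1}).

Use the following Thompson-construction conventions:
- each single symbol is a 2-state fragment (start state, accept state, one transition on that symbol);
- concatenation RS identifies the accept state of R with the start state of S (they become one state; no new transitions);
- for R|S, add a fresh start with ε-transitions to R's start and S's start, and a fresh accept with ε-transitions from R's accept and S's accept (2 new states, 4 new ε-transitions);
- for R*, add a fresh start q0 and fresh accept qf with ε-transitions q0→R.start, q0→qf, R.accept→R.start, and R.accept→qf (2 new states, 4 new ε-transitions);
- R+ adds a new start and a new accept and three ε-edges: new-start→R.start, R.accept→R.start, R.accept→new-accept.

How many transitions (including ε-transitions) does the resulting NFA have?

20

Bottom-up over the parse tree:
Each of the 6 symbol leaves contributes 1 transition (1 symbol, 0 ε).
  1·1 : 2 transitions (2 symbol, 0 ε)
  (1·1)* : 6 transitions (2 symbol, 4 ε)
  (1·1)*·0 : 7 transitions (3 symbol, 4 ε)
  ((1·1)*·0)+ : 10 transitions (3 symbol, 7 ε)
  ((1·1)*·0)+·0 : 11 transitions (4 symbol, 7 ε)
  (((1·1)*·0)+·0)+ : 14 transitions (4 symbol, 10 ε)
  0|1 : 6 transitions (2 symbol, 4 ε)
  (((1·1)*·0)+·0)+·(0|1) : 20 transitions (6 symbol, 14 ε)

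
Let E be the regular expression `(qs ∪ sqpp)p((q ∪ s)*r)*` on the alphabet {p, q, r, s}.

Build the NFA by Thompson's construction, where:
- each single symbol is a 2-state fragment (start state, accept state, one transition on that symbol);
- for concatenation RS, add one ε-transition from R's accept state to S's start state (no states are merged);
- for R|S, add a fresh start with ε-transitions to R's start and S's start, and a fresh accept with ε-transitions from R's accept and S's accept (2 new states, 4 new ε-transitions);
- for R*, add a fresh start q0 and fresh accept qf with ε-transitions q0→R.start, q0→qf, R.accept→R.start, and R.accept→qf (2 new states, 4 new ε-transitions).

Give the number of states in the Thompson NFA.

Per subexpression:
Each of the 10 symbol leaves contributes a 2-state fragment.
  qs : 4 states
  sqpp : 8 states
  qs ∪ sqpp : 14 states
  q ∪ s : 6 states
  (q ∪ s)* : 8 states
  (q ∪ s)*r : 10 states
  ((q ∪ s)*r)* : 12 states
  (qs ∪ sqpp)p((q ∪ s)*r)* : 28 states

28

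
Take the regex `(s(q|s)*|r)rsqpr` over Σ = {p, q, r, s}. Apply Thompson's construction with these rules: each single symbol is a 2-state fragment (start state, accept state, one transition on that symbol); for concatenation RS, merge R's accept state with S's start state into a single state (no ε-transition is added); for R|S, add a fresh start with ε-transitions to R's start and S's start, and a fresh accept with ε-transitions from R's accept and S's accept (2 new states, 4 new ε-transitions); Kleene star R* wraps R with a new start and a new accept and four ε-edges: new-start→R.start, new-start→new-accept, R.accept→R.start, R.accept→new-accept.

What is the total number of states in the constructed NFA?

Per subexpression:
Each of the 9 symbol leaves contributes a 2-state fragment.
  q|s = 6 states
  (q|s)* = 8 states
  s(q|s)* = 9 states
  s(q|s)*|r = 13 states
  (s(q|s)*|r)rsqpr = 18 states

18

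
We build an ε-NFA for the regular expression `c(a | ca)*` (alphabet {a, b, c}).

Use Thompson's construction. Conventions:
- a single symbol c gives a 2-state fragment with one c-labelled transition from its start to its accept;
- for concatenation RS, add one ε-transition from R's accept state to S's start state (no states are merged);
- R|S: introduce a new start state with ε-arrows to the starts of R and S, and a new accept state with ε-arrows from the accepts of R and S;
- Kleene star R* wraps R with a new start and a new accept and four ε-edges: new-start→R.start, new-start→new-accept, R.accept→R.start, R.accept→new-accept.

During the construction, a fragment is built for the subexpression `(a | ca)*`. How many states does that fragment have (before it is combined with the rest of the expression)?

10

Fragment for `(a | ca)*`:
Each of the 3 symbol leaves contributes a 2-state fragment.
  ca → 4 states
  a | ca → 8 states
  (a | ca)* → 10 states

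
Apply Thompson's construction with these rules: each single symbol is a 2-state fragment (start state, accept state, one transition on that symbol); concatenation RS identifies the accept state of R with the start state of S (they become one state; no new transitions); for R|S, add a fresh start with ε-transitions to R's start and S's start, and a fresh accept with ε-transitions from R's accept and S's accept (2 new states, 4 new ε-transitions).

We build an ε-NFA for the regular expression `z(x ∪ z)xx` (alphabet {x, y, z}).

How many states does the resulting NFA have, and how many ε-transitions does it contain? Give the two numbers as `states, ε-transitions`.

Recursing over subexpressions:
Each of the 5 symbol leaves contributes 2 states and 0 ε-transitions.
  x ∪ z = 6 states, 4 ε-transitions
  z(x ∪ z)xx = 9 states, 4 ε-transitions

9, 4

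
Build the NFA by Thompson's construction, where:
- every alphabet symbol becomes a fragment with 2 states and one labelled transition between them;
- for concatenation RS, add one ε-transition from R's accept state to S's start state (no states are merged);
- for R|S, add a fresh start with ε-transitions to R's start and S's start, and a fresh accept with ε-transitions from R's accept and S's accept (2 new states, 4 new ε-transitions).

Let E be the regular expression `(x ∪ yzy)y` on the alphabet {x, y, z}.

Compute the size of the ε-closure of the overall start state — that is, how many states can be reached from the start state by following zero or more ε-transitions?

3

Work bottom-up. For each fragment F, track |ε-closure(F.start)| and whether F's accept lies in that closure (i.e. whether F accepts ε). A single-symbol fragment has closure size 1 and does not accept ε.
  yzy : C equals the left operand's closure size = 1 (its accept is not ε-reachable, so the closure stops there)
  x ∪ yzy : C = 1 + 1 + 1 = 3 (the new accept is not ε-reachable since no branch accepts ε)
  (x ∪ yzy)y : same as the first factor's closure: C = 3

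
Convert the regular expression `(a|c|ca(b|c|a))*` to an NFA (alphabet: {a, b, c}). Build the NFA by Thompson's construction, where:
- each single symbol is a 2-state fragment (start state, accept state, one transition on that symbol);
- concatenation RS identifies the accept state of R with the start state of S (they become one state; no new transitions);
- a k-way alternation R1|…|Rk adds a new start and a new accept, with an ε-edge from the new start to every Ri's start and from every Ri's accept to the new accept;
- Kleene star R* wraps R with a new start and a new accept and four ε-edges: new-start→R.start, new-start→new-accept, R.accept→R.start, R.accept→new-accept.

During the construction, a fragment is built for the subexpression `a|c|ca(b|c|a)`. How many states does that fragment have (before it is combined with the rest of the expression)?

16

Fragment for `a|c|ca(b|c|a)`:
Each of the 7 symbol leaves contributes a 2-state fragment.
  b|c|a — 8 states
  ca(b|c|a) — 10 states
  a|c|ca(b|c|a) — 16 states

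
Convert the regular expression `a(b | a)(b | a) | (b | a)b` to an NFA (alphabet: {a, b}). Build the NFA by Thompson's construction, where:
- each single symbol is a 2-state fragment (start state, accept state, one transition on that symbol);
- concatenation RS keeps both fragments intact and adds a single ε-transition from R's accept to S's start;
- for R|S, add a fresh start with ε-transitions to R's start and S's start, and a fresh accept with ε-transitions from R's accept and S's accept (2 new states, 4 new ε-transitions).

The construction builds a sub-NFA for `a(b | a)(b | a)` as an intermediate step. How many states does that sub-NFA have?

Fragment for `a(b | a)(b | a)`:
Each of the 5 symbol leaves contributes a 2-state fragment.
  b | a → 6 states
  b | a → 6 states
  a(b | a)(b | a) → 14 states

14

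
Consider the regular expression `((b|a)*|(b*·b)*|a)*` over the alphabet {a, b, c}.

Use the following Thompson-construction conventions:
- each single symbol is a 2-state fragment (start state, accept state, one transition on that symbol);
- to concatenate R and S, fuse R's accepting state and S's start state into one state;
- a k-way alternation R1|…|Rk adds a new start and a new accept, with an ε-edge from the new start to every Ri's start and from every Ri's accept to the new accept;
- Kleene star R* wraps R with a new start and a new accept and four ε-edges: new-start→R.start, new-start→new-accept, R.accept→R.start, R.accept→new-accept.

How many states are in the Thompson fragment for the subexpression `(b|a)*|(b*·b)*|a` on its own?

Fragment for `(b|a)*|(b*·b)*|a`:
Each of the 5 symbol leaves contributes a 2-state fragment.
  b|a → 6 states
  (b|a)* → 8 states
  b* → 4 states
  b*·b → 5 states
  (b*·b)* → 7 states
  (b|a)*|(b*·b)*|a → 19 states

19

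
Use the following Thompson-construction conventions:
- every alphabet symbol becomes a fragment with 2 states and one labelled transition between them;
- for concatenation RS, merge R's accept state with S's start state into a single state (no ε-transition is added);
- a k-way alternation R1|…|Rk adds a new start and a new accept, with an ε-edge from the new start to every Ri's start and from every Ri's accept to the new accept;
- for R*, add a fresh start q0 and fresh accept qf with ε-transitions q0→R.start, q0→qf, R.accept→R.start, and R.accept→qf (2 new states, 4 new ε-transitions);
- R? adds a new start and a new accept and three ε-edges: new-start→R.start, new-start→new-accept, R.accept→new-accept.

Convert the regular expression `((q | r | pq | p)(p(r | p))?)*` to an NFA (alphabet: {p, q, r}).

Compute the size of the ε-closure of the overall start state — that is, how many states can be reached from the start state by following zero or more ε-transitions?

Work bottom-up. For each fragment F, track |ε-closure(F.start)| and whether F's accept lies in that closure (i.e. whether F accepts ε). A single-symbol fragment has closure size 1 and does not accept ε.
  pq → |closure| equals the left operand's closure size = 1 (its accept is not ε-reachable, so the closure stops there)
  q | r | pq | p → |closure| = 1 + 1 + 1 + 1 + 1 = 5 (the new accept is not ε-reachable since no branch accepts ε)
  r | p → new start ε-reaches every alternative's start; none of them accept ε, so the new accept is not reached: |closure| = 1 + 1 + 1 = 3
  p(r | p) → |closure| equals the left operand's closure size = 1 (its accept is not ε-reachable, so the closure stops there)
  (p(r | p))? → new start has ε-edges to the inner start and to the new accept, so |closure| = 2 + 1 = 3
  (q | r | pq | p)(p(r | p))? → |closure| equals the left operand's closure size = 5 (its accept is not ε-reachable, so the closure stops there)
  ((q | r | pq | p)(p(r | p))?)* → new start has ε-edges to the inner start and to the new accept, so |closure| = 2 + 5 = 7

7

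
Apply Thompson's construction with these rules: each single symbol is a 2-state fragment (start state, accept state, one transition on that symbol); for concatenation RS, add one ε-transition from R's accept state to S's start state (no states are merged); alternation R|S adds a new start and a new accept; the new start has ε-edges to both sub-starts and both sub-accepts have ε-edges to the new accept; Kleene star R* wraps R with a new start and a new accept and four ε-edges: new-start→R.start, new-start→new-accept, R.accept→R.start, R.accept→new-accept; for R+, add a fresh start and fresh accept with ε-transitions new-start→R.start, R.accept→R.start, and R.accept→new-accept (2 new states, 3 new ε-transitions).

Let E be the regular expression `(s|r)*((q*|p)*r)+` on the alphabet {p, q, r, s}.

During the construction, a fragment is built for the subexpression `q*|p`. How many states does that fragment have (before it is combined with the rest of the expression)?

8

Fragment for `q*|p`:
Each of the 2 symbol leaves contributes a 2-state fragment.
  q* : 4 states
  q*|p : 8 states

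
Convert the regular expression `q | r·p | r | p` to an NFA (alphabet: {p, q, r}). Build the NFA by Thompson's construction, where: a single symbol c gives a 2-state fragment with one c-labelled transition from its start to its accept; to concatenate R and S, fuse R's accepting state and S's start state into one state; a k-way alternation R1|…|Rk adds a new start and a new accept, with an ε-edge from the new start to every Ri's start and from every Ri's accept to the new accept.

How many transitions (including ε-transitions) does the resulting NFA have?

13

Bottom-up over the parse tree:
Each of the 5 symbol leaves contributes 1 transition (1 symbol, 0 ε).
  r·p : 2 transitions (2 symbol, 0 ε)
  q | r·p | r | p : 13 transitions (5 symbol, 8 ε)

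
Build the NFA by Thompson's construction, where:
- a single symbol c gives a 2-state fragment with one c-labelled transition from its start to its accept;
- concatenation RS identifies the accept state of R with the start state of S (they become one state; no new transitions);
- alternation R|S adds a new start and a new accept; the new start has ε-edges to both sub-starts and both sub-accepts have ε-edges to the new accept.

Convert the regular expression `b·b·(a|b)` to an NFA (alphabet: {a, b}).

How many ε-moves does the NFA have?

4

Building bottom-up:
Each of the 4 symbol leaves contributes 0 ε-transitions.
  a|b — 4 ε-transitions
  b·b·(a|b) — 4 ε-transitions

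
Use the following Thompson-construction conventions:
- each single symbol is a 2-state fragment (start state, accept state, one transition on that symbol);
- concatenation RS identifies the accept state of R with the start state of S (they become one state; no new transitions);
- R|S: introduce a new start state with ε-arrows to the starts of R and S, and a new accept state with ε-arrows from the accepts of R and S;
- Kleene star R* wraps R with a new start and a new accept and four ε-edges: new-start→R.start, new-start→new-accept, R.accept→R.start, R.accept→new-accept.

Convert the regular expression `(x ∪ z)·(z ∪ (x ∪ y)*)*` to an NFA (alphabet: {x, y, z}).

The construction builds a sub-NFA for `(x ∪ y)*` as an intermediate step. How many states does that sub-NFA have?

8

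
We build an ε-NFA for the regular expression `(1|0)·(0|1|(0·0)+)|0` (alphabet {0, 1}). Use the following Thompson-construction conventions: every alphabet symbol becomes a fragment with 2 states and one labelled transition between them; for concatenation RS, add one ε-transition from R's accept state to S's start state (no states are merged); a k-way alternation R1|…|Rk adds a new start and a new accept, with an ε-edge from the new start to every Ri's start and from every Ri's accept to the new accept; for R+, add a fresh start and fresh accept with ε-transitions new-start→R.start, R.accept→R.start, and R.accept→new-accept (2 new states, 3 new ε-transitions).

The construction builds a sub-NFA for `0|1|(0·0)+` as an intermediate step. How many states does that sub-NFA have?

Fragment for `0|1|(0·0)+`:
Each of the 4 symbol leaves contributes a 2-state fragment.
  0·0 → 4 states
  (0·0)+ → 6 states
  0|1|(0·0)+ → 12 states

12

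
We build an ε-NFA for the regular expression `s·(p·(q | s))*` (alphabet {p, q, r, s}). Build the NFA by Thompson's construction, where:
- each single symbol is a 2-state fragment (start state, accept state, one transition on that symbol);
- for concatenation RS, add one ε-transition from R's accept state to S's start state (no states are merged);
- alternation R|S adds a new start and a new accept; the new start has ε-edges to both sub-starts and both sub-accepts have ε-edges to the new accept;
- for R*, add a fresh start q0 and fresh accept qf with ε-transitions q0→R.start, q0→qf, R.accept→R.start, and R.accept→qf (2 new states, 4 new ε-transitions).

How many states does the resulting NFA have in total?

12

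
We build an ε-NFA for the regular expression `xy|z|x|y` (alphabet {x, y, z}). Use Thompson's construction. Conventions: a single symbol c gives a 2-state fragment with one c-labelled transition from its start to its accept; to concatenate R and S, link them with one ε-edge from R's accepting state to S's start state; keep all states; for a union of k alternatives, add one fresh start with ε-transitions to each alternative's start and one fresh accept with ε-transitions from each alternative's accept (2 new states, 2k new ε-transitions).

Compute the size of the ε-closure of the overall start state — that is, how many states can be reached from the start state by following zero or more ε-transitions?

5

Work bottom-up. For each fragment F, track |ε-closure(F.start)| and whether F's accept lies in that closure (i.e. whether F accepts ε). A single-symbol fragment has closure size 1 and does not accept ε.
  xy : |closure| equals the left operand's closure size = 1 (its accept is not ε-reachable, so the closure stops there)
  xy|z|x|y : |closure| = 1 + 1 + 1 + 1 + 1 = 5 (the new accept is not ε-reachable since no branch accepts ε)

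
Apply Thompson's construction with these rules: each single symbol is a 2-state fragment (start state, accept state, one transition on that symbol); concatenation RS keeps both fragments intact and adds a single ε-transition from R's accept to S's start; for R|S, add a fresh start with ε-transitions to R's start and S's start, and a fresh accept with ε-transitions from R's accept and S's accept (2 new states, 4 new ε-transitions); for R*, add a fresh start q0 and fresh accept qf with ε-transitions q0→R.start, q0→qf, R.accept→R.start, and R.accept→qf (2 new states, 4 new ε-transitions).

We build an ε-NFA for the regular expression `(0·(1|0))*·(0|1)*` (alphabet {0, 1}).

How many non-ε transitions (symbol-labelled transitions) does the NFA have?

Building bottom-up:
Each of the 5 symbol leaves contributes exactly 1 symbol transition.
  1|0 = 2 symbol transitions
  0·(1|0) = 3 symbol transitions
  (0·(1|0))* = 3 symbol transitions
  0|1 = 2 symbol transitions
  (0|1)* = 2 symbol transitions
  (0·(1|0))*·(0|1)* = 5 symbol transitions

5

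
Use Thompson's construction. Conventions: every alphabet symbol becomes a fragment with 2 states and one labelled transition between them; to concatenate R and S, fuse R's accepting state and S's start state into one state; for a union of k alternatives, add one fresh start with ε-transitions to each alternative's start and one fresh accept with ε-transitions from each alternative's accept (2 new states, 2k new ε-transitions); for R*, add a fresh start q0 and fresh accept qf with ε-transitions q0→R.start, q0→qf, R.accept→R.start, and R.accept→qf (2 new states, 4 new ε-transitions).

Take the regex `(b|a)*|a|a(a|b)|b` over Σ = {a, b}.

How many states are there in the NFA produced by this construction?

21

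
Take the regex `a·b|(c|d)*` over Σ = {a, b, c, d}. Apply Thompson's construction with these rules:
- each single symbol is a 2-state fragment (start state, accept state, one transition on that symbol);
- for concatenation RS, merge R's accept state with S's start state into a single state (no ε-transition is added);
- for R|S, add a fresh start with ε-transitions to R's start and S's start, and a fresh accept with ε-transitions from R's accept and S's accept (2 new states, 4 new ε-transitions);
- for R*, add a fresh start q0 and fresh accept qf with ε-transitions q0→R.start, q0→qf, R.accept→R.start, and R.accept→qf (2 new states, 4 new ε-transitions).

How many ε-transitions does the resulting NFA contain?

12

Bottom-up over the parse tree:
Each of the 4 symbol leaves contributes 0 ε-transitions.
  a·b → 0 ε-transitions
  c|d → 4 ε-transitions
  (c|d)* → 8 ε-transitions
  a·b|(c|d)* → 12 ε-transitions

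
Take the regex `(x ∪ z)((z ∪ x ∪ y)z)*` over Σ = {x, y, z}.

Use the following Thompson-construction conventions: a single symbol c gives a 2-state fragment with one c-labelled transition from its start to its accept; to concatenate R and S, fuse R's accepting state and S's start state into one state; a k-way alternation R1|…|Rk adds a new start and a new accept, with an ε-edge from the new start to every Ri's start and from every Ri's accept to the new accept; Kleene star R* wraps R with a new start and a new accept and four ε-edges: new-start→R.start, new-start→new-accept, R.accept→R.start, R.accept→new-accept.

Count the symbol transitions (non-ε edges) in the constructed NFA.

6

Bottom-up over the parse tree:
Each of the 6 symbol leaves contributes exactly 1 symbol transition.
  x ∪ z : 2 symbol transitions
  z ∪ x ∪ y : 3 symbol transitions
  (z ∪ x ∪ y)z : 4 symbol transitions
  ((z ∪ x ∪ y)z)* : 4 symbol transitions
  (x ∪ z)((z ∪ x ∪ y)z)* : 6 symbol transitions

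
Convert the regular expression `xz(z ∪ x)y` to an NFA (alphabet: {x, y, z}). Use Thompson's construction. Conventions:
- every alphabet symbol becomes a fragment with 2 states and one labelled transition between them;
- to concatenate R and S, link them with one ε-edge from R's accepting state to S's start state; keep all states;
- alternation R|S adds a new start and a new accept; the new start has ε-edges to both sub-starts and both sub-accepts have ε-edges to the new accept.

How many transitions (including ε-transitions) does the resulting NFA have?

Building bottom-up:
Each of the 5 symbol leaves contributes 1 transition (1 symbol, 0 ε).
  z ∪ x → 6 transitions (2 symbol, 4 ε)
  xz(z ∪ x)y → 12 transitions (5 symbol, 7 ε)

12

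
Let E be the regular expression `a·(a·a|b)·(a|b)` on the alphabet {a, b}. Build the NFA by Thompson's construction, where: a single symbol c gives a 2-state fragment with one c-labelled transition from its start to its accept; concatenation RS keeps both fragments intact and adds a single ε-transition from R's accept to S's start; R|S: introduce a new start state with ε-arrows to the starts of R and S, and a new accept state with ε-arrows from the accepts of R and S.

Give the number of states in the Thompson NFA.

16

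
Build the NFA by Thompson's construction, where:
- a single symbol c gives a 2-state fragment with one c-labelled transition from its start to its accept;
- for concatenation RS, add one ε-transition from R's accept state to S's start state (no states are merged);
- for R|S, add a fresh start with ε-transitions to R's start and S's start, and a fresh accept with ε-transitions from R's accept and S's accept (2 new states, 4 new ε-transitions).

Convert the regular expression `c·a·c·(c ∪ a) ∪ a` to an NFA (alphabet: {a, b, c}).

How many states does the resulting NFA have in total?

16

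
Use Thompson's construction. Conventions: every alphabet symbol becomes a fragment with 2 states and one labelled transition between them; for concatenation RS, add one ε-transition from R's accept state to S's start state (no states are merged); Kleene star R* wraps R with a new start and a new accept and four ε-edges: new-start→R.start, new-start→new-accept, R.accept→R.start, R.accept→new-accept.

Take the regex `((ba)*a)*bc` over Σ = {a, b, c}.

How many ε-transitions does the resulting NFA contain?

12

By structural recursion:
Each of the 5 symbol leaves contributes 0 ε-transitions.
  ba = 1 ε-transition
  (ba)* = 5 ε-transitions
  (ba)*a = 6 ε-transitions
  ((ba)*a)* = 10 ε-transitions
  ((ba)*a)*bc = 12 ε-transitions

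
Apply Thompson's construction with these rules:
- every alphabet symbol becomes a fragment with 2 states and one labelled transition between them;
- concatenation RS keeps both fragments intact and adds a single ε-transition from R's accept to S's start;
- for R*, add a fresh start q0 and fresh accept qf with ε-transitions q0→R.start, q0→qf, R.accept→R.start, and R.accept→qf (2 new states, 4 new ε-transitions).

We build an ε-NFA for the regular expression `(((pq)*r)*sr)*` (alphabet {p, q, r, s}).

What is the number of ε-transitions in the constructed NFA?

16

By structural recursion:
Each of the 5 symbol leaves contributes 0 ε-transitions.
  pq — 1 ε-transition
  (pq)* — 5 ε-transitions
  (pq)*r — 6 ε-transitions
  ((pq)*r)* — 10 ε-transitions
  ((pq)*r)*sr — 12 ε-transitions
  (((pq)*r)*sr)* — 16 ε-transitions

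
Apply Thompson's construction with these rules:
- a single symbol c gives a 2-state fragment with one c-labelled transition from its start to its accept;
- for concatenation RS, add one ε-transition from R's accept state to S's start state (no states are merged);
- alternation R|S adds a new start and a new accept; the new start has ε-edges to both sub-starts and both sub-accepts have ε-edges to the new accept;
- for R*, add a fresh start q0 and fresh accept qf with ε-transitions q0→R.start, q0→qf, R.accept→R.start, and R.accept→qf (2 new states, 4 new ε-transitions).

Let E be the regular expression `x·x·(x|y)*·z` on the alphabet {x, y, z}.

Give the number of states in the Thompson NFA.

Building bottom-up:
Each of the 5 symbol leaves contributes a 2-state fragment.
  x|y → 6 states
  (x|y)* → 8 states
  x·x·(x|y)*·z → 14 states

14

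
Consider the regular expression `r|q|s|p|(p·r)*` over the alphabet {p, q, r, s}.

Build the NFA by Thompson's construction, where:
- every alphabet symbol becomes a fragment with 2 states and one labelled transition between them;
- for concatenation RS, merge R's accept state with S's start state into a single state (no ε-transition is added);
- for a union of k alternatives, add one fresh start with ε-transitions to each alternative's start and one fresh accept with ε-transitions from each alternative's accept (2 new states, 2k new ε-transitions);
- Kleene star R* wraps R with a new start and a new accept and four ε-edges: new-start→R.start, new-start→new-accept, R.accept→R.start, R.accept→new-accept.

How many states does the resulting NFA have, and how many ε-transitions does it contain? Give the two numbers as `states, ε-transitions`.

Recursing over subexpressions:
Each of the 6 symbol leaves contributes 2 states and 0 ε-transitions.
  p·r — 3 states, 0 ε-transitions
  (p·r)* — 5 states, 4 ε-transitions
  r|q|s|p|(p·r)* — 15 states, 14 ε-transitions

15, 14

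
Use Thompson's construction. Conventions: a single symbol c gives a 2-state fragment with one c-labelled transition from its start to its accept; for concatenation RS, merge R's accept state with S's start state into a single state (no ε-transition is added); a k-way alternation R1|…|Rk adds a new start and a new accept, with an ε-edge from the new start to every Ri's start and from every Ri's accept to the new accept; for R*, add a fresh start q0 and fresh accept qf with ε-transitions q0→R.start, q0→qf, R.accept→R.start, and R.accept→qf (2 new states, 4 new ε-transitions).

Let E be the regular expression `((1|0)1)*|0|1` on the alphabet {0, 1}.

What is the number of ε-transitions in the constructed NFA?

14

Recursing over subexpressions:
Each of the 5 symbol leaves contributes 0 ε-transitions.
  1|0 : 4 ε-transitions
  (1|0)1 : 4 ε-transitions
  ((1|0)1)* : 8 ε-transitions
  ((1|0)1)*|0|1 : 14 ε-transitions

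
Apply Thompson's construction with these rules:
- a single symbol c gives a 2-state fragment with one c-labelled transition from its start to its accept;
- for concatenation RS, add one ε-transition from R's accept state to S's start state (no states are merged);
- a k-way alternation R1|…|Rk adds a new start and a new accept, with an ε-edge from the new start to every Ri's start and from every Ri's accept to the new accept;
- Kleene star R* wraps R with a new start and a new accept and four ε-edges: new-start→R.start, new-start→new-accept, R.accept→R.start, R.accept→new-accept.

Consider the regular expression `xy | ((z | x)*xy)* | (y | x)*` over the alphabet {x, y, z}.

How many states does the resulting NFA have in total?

28

Recursing over subexpressions:
Each of the 8 symbol leaves contributes a 2-state fragment.
  xy → 4 states
  z | x → 6 states
  (z | x)* → 8 states
  (z | x)*xy → 12 states
  ((z | x)*xy)* → 14 states
  y | x → 6 states
  (y | x)* → 8 states
  xy | ((z | x)*xy)* | (y | x)* → 28 states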